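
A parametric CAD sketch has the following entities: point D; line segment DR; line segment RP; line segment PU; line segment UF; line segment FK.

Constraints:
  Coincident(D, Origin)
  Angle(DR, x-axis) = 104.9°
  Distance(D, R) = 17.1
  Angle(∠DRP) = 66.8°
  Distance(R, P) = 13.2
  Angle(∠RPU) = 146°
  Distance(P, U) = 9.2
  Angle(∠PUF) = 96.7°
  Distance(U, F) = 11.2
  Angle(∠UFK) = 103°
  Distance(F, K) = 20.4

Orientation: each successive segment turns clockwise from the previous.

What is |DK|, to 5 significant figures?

12.205

D is at the origin; DR runs at 104.9° with length 17.1, so R = (-4.3970, 16.525). ∠DRP = 66.8° gives RP at -8.3000° from the x-axis; with |RP| = 13.2, P = (8.6648, 14.620). ∠RPU = 146.0° gives PU at -42.300° from the x-axis; with |PU| = 9.2, U = (15.469, 8.4278). ∠PUF = 96.7° gives UF at -125.60° from the x-axis; with |UF| = 11.2, F = (8.9496, -0.67891). ∠UFK = 103.0° gives FK at 157.40° from the x-axis; with |FK| = 20.4, K = (-9.8839, 7.1607). Then |DK| = |K − D| = 12.205.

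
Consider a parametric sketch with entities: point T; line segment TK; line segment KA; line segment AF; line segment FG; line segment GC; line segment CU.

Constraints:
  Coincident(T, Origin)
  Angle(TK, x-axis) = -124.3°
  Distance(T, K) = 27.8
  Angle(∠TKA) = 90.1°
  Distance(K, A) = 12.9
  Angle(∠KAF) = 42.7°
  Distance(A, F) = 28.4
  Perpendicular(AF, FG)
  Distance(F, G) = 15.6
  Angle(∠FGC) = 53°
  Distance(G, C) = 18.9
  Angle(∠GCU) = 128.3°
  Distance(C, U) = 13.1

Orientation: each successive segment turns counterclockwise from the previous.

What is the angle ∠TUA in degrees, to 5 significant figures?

155.96°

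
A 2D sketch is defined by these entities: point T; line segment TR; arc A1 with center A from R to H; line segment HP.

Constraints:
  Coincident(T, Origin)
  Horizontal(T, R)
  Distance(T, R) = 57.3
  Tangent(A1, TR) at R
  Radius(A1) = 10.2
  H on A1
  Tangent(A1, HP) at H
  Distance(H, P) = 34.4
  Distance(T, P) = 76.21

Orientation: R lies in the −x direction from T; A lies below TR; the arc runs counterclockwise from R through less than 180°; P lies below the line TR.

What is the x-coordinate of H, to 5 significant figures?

-67.317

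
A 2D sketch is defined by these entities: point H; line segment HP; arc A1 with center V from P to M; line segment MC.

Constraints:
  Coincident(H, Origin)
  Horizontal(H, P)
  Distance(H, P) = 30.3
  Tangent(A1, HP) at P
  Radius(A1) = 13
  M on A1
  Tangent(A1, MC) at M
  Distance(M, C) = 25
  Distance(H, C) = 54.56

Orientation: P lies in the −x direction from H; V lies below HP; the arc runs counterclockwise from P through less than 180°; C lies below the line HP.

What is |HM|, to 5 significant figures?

45.865

H is at the origin; H and P share the same y with |HP| = 30.3 and P on the −x side, so P = (-30.300, 0.0000). Tangency of A1 to HP means the radius VP is perpendicular to HP, so V = P + (0, -13) = (-30.300, -13.000). Since VM ⟂ MC (tangency), |VC| = √(13.0² + 25.0²) = 28.178 regardless of where M sits on A1. So C lies on both circle(H, 54.56) and circle(V, 28.178); the below-HP intersection is C = (-36.597, -40.465). M is the foot of the tangent from C: M = (-42.882, -16.268).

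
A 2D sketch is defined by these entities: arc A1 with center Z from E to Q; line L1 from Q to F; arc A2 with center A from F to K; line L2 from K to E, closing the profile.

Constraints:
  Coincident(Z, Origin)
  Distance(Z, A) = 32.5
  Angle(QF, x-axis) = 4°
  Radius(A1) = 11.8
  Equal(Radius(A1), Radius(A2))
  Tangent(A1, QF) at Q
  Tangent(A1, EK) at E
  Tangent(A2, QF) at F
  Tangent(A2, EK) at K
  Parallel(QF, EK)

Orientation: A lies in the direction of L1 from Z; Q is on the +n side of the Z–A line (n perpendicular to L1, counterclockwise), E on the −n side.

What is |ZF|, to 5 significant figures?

34.576

The slot axis is L1's direction at 4.0°, so u = (cos 4.0°, sin 4.0°) = (0.99756, 0.069756) and n = (−sin 4.0°, cos 4.0°) = (-0.069756, 0.99756). Z is at the origin and A lies 32.5 along u from Z, so A = 32.5·u = (32.421, 2.2671). Tangency of A1 to both parallel lines with radius 11.8 puts Q and E at Z ± 11.8·n: Q = (-0.82313, 11.771), E = (0.82313, -11.771). Equal radii place F and K the same way about A: F = A + 11.8·n = (31.598, 14.038), K = A − 11.8·n = (33.244, -9.5042). Then |ZF| = |F − Z| = 34.576.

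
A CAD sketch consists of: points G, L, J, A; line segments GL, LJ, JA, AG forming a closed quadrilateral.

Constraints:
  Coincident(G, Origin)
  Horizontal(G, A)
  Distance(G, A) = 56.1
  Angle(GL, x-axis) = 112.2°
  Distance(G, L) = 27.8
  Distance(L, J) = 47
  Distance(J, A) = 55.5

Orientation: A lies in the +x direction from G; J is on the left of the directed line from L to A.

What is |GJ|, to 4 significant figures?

57.70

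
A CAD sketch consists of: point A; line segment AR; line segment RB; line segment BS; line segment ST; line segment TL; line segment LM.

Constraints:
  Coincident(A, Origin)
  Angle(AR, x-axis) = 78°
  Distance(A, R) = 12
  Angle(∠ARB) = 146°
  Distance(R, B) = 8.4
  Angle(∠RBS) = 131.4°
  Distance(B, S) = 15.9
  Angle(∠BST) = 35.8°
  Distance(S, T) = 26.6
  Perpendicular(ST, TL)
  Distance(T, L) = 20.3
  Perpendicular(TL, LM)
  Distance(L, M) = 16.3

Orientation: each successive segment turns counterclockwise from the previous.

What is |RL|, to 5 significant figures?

13.992

A is at the origin; AR runs at 78.0° with length 12.0, so R = (2.4949, 11.738). ∠ARB = 146.0° gives RB at 112.00° from the x-axis; with |RB| = 8.4, B = (-0.65176, 19.526). ∠RBS = 131.4° gives BS at 160.60° from the x-axis; with |BS| = 15.9, S = (-15.649, 24.807). ∠BST = 35.8° gives ST at -55.200° from the x-axis; with |ST| = 26.6, T = (-0.46801, 2.9649). ST ⟂ TL, so TL runs at 34.800°; with |TL| = 20.3, L = (16.201, 14.550). Then |RL| = |L − R| = 13.992.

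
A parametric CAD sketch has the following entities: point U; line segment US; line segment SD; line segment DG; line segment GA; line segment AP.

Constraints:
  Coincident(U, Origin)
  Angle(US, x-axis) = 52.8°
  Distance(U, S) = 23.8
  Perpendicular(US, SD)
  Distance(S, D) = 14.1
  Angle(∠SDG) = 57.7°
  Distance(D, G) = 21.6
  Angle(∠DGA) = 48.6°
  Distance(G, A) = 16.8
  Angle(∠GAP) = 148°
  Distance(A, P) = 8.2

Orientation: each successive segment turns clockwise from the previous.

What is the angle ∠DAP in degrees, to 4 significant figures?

66.83°

∠DGA = 48.6° gives GA at 69.10° from the x-axis; with |GA| = 16.8, A = (11.38, 18.56). ∠GAP = 148.0° gives AP at 37.10° from the x-axis; with |AP| = 8.2, P = (17.92, 23.51). Then cos ∠DAP = AD·AP / (|AD||AP|), giving 66.83°.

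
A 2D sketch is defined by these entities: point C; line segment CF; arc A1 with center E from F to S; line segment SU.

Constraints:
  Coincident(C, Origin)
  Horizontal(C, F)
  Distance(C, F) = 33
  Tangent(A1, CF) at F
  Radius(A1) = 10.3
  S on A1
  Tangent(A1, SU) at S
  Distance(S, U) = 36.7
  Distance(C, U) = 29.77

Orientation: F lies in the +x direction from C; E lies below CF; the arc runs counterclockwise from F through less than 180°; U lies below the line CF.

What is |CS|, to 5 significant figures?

25.741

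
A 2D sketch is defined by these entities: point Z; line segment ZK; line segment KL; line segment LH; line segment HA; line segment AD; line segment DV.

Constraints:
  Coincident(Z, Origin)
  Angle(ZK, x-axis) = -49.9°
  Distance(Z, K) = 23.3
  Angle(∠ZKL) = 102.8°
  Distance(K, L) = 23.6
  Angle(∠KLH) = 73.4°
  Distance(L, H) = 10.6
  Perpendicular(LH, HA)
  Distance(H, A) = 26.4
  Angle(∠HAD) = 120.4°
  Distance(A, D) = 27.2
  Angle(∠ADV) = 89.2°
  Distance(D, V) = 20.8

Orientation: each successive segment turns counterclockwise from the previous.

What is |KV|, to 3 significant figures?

29.9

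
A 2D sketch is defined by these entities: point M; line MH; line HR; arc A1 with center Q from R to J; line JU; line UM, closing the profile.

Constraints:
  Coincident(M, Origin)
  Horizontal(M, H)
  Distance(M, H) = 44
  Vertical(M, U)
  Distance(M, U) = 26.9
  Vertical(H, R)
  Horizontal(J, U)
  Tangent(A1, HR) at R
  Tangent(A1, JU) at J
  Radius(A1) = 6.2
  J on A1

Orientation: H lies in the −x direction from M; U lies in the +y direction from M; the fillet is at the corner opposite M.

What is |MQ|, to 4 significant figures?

43.10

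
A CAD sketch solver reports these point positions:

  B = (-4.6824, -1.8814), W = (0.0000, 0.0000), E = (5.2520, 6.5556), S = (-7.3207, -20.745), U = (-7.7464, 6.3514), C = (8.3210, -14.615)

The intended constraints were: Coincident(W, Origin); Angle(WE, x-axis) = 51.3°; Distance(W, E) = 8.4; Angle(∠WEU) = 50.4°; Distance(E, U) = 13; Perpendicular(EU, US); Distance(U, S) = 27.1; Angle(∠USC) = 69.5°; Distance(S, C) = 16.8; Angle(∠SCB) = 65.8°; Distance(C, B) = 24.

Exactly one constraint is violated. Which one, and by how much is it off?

Distance(C, B) = 24 — off by 5.80.

W = (0.00, 0.00) ✓; WE at 51.30° ✓; |WE| = 8.400 ✓; ∠WEU = 50.40° ✓; |EU| = 13.00 ✓; ∠(EU, US) = 90.00° ✓; |US| = 27.10 ✓; ∠USC = 69.50° ✓; |SC| = 16.80 ✓; ∠SCB = 65.80° ✓; |CB| = 18.20 ✗.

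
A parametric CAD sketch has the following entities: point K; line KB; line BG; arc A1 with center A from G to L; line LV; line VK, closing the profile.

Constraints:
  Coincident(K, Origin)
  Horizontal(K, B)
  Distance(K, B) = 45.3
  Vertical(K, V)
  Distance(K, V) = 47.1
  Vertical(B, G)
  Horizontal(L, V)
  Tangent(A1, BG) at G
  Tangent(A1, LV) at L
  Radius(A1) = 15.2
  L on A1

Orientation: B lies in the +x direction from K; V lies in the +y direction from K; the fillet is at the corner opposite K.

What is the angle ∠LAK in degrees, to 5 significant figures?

136.66°

The virtual corner opposite K is at (45.300, 47.100). The tangent condition forces AG to be normal to BG and the tangent condition forces AL to be normal to LV, with radius 15.2, so the center A sits 15.2 in from both sides at A = (30.100, 31.900). That places the tangent points at G = (45.300, 31.900) on BG and L = (30.100, 47.100) on LV. Then cos ∠LAK = AL·AK / (|AL||AK|), giving 136.66°.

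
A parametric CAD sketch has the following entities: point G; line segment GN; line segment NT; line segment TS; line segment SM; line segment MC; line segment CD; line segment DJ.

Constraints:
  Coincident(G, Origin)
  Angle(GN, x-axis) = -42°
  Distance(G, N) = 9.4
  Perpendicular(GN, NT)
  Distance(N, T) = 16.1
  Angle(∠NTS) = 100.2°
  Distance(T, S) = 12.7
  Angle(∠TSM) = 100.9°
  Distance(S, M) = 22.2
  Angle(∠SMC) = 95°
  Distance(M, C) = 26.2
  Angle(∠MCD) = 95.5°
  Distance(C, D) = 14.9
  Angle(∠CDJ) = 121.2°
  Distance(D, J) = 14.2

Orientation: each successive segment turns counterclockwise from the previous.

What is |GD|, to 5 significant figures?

20.280

∠SMC = 95.0° gives MC at -68.100° from the x-axis; with |MC| = 26.2, C = (-0.050981, -18.644). ∠MCD = 95.5° gives CD at 16.400° from the x-axis; with |CD| = 14.9, D = (14.243, -14.437). Then |GD| = |D − G| = 20.280.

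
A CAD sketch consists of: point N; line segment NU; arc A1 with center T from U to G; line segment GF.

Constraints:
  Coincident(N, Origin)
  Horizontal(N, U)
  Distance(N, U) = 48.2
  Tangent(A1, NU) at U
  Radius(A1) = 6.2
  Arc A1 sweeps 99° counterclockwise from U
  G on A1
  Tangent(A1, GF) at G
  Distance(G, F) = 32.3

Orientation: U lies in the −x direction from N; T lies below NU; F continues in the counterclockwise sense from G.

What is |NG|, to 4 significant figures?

54.79

N is at the origin; NU is horizontal with |NU| = 48.2 and U on the −x side, so U = (-48.20, 0.000). Tangency of A1 to NU means the radius TU is perpendicular to NU, so T = U + (0, -6.2) = (-48.20, -6.200). On A1, U sits at bearing 90° from T; a 99° counterclockwise sweep puts G at bearing 189°, so G = T + 6.2·(cos 189°, sin 189°) = (-54.32, -7.170). Then |NG| = |G − N| = 54.79.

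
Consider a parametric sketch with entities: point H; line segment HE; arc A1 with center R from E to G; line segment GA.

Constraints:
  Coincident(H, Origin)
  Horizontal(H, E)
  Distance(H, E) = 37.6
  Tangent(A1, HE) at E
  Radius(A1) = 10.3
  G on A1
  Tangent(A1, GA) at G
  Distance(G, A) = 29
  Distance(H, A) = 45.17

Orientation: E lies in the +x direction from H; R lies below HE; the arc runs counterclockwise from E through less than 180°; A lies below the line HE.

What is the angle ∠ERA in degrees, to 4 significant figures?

154.4°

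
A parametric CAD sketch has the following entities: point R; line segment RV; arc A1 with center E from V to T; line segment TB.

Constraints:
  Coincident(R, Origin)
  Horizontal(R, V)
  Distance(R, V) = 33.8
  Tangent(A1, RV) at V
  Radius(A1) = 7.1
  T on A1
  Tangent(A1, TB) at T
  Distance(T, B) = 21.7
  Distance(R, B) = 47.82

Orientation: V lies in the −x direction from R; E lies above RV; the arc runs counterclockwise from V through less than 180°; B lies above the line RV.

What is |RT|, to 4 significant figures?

29.40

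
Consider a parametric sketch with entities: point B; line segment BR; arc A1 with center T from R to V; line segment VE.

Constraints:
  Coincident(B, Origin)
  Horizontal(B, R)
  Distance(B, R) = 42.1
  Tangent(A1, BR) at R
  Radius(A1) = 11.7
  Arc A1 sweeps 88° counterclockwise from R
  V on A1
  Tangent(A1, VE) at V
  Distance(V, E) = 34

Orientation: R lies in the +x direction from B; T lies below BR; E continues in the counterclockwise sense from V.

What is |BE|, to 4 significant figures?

53.88

B is at the origin; B and R share the same y with |BR| = 42.1 and R on the +x side, so R = (42.10, 0.000). The tangent condition forces TR to be normal to BR, so T = R + (0, -11.7) = (42.10, -11.70). On A1, R sits at bearing 90° from T; an 88° counterclockwise sweep puts V at bearing 178°, so V = T + 11.7·(cos 178°, sin 178°) = (30.41, -11.29). Since A1 is tangent to VE there, TV ⟂ VE, so VE runs along (−sin 178°, cos 178°); with |VE| = 34.0, E = (29.22, -45.27). Then |BE| = |E − B| = 53.88.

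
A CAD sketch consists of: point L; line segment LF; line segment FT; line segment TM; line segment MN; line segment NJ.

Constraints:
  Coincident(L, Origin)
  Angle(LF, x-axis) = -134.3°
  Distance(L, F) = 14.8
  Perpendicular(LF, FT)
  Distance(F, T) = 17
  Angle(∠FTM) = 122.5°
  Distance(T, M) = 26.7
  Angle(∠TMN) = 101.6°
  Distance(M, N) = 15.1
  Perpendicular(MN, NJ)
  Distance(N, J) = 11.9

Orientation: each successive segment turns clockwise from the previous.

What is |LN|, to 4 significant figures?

27.43

L is at the origin; LF runs at -134.3° with length 14.8, so F = (-10.34, -10.59). LF is perpendicular to FT, so FT runs at 135.7°; with |FT| = 17.0, T = (-22.50, 1.281). ∠FTM = 122.5° gives TM at 78.20° from the x-axis; with |TM| = 26.7, M = (-17.04, 27.42). ∠TMN = 101.6° gives MN at -0.2000° from the x-axis; with |MN| = 15.1, N = (-1.943, 27.36). Then |LN| = |N − L| = 27.43.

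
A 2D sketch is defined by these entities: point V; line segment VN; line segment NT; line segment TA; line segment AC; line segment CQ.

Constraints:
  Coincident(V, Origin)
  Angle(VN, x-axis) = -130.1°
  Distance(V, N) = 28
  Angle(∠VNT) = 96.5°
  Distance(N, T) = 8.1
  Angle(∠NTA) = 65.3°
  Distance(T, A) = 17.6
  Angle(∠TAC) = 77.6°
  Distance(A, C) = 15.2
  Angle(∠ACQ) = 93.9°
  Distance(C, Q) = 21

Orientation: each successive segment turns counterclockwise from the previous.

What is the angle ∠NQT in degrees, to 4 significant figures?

37.23°

∠TAC = 77.6° gives AC at 170.5° from the x-axis; with |AC| = 15.2, C = (-20.90, -8.464). ∠ACQ = 93.9° gives CQ at -103.4° from the x-axis; with |CQ| = 21.0, Q = (-25.76, -28.89). Then cos ∠NQT = QN·QT / (|QN||QT|), giving 37.23°.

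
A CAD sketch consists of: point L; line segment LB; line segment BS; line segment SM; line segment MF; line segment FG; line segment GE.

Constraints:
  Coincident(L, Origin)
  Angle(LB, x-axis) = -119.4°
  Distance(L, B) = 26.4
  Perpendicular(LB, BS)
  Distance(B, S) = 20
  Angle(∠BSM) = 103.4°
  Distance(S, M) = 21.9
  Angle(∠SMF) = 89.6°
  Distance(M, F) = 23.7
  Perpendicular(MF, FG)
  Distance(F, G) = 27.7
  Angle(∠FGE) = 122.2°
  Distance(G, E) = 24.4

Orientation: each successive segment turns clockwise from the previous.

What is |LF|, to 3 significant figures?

2.00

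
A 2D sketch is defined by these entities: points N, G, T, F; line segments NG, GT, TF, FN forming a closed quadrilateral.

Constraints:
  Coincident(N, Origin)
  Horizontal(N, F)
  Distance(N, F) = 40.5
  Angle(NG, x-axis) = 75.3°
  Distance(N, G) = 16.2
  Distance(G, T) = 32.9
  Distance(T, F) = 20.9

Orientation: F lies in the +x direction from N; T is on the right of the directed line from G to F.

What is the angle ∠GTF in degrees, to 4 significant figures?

92.10°

N is at the origin; N and F share the same y with |NF| = 40.5 and F in +x, so F = (40.5, 0). NG runs at 75.3° with |NG| = 16.2, so G = (4.111, 15.67). T is determined by |GT| = 32.9 and |TF| = 20.9 together: it lies at the intersection of circle(G, 32.9) and circle(F, 20.9). With |GF| = 39.62, the foot of the radical line on GF is 27.96 from G and the perpendicular offset is √(32.9² − 27.96²) = 17.34. Taking the right-of-GF solution: T = (22.93, -11.32).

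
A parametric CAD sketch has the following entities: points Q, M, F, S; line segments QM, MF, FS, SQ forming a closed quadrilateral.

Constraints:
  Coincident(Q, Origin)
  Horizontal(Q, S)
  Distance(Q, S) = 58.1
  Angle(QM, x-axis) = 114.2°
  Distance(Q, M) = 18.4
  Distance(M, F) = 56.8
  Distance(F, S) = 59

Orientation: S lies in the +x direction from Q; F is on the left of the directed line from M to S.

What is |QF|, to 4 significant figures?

64.67

Checks: |MF| = 56.80 ✓; |FS| = 59.00 ✓.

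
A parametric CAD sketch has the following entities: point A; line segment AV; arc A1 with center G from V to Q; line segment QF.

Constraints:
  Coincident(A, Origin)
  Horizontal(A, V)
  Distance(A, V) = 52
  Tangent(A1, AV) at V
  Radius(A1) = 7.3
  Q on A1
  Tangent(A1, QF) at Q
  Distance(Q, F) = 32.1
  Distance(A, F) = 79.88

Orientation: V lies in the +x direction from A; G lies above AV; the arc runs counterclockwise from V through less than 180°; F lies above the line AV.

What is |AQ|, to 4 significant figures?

58.67

A is at the origin; A and V share the same y with |AV| = 52.0 and V on the +x side, so V = (52.00, 0.000). A1 meets AV tangentially, so GV is at right angles to AV, so G = V + (0, 7.3) = (52.00, 7.300). Since GQ ⟂ QF (tangency), |GF| = √(7.3² + 32.1²) = 32.92 regardless of where Q sits on A1. So F lies on both circle(A, 79.88) and circle(G, 32.92); the above-AV intersection is F = (72.84, 32.78). Q is the foot of the tangent from F: Q = (58.53, 4.046).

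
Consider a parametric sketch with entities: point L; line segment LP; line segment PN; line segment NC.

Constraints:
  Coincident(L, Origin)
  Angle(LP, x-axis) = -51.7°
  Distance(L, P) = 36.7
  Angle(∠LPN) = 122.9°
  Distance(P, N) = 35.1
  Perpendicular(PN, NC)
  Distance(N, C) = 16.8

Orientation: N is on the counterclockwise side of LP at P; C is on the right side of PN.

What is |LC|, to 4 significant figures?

72.77

∠LPN = 122.9°, so PN runs at -51.7° + (180° − 122.9°) = 5.400° from the x-axis; with |PN| = 35.1, N = P + 35.1·(cos 5.400°, sin 5.400°) = (57.69, -25.50). PN is perpendicular to NC; with |NC| = 16.8 on the right of PN, C = N + 16.8·(0.09411, -0.9956) = (59.27, -42.22). Then |LC| = |C − L| = 72.77.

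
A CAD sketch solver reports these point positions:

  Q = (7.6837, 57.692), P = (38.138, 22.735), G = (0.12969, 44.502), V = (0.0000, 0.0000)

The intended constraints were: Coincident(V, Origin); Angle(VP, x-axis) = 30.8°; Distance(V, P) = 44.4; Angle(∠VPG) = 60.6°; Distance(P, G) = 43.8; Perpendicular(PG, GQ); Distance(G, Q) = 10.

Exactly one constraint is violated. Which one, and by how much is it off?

Distance(G, Q) = 10 — off by 5.20.

V = (0.00, 0.00) ✓; VP at 30.80° ✓; |VP| = 44.40 ✓; ∠VPG = 60.60° ✓; |PG| = 43.80 ✓; ∠(PG, GQ) = 90.00° ✓; |GQ| = 15.20 ✗.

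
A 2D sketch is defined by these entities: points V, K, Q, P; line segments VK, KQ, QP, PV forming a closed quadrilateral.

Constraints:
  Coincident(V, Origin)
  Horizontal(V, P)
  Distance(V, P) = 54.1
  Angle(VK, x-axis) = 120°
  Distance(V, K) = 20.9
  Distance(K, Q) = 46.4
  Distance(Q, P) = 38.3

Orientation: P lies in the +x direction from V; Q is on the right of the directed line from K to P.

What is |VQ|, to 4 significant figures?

26.15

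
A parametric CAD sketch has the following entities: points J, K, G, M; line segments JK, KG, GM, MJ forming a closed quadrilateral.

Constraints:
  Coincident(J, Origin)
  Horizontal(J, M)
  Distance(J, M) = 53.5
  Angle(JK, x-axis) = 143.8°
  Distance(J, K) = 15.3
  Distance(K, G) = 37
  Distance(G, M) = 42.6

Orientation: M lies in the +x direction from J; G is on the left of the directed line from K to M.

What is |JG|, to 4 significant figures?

33.41

Checks: |KG| = 37.00 ✓; |GM| = 42.60 ✓.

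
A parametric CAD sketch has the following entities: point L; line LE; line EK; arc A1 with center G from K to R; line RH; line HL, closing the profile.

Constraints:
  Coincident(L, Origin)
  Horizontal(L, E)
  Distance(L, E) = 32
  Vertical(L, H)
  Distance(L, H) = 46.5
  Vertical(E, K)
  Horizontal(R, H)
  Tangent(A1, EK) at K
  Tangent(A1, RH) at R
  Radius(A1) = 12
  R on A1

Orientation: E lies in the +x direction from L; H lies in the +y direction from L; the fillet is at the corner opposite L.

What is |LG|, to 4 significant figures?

39.88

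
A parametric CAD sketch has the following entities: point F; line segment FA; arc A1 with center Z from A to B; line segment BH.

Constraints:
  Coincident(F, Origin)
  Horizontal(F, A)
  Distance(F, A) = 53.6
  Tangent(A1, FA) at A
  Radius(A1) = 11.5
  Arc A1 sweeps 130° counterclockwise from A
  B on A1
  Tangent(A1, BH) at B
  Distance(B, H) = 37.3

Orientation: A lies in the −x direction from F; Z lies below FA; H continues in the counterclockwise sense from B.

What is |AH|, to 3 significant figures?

49.8

On A1, A sits at bearing 90° from Z; a 130° counterclockwise sweep puts B at bearing 220°, so B = Z + 11.5·(cos 220°, sin 220°) = (-62.4, -18.9). The tangent condition forces ZB to be normal to BH, so BH runs along (−sin 220°, cos 220°); with |BH| = 37.3, H = (-38.4, -47.5). Then |AH| = |H − A| = 49.8.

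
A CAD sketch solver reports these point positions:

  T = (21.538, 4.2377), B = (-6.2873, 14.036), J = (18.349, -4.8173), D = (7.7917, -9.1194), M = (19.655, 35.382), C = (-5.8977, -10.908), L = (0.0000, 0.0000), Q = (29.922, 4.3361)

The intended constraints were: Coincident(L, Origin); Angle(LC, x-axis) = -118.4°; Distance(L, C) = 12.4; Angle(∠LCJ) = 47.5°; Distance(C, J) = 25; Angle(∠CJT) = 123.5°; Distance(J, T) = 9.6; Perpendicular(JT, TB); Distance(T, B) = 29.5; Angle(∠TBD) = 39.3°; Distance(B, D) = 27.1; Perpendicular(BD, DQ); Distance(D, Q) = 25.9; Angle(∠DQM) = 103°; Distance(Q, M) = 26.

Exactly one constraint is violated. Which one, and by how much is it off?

Distance(Q, M) = 26 — off by 6.70.

L = (0.00, 0.00) ✓; LC at -118.4° ✓; |LC| = 12.40 ✓; ∠LCJ = 47.50° ✓; |CJ| = 25.00 ✓; ∠CJT = 123.5° ✓; |JT| = 9.600 ✓; ∠(JT, TB) = 90.00° ✓; |TB| = 29.50 ✓; ∠TBD = 39.30° ✓; |BD| = 27.10 ✓; ∠(BD, DQ) = 90.00° ✓; |DQ| = 25.90 ✓; ∠DQM = 103.0° ✓; |QM| = 32.70 ✗.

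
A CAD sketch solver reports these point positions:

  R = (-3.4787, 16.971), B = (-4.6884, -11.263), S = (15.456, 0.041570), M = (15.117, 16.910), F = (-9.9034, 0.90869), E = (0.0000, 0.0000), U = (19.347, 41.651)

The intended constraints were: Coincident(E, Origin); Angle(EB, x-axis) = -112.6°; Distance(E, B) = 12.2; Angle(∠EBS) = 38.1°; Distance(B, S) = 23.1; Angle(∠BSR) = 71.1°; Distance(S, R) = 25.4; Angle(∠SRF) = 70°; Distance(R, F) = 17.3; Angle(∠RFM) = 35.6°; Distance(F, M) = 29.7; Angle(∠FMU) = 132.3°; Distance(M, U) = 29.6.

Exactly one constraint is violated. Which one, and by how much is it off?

Distance(M, U) = 29.6 — off by 4.50.

E = (0.00, 0.00) ✓; EB at -112.6° ✓; |EB| = 12.20 ✓; ∠EBS = 38.10° ✓; |BS| = 23.10 ✓; ∠BSR = 71.10° ✓; |SR| = 25.40 ✓; ∠SRF = 70.00° ✓; |RF| = 17.30 ✓; ∠RFM = 35.60° ✓; |FM| = 29.70 ✓; ∠FMU = 132.3° ✓; |MU| = 25.10 ✗.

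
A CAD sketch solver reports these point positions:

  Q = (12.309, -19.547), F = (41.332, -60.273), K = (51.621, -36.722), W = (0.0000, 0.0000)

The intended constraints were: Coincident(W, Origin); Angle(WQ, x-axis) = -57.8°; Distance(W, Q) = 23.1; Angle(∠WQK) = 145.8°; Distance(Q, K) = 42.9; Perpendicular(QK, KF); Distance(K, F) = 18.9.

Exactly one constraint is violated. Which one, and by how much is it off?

Distance(K, F) = 18.9 — off by 6.80.

W = (0.00, 0.00) ✓; WQ at -57.80° ✓; |WQ| = 23.10 ✓; ∠WQK = 145.8° ✓; |QK| = 42.90 ✓; ∠(QK, KF) = 90.00° ✓; |KF| = 25.70 ✗.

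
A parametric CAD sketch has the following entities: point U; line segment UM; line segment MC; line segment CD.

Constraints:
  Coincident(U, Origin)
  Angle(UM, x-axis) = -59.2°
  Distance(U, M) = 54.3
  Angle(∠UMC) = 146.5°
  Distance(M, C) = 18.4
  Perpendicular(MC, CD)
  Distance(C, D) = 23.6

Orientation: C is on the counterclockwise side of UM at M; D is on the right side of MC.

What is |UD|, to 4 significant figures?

83.22

U is at the origin; UM runs at -59.2° with length 54.3, so M = 54.3·(cos -59.2°, sin -59.2°) = (27.80, -46.64). ∠UMC = 146.5°, so MC runs at -59.2° + (180° − 146.5°) = -25.70° from the x-axis; with |MC| = 18.4, C = M + 18.4·(cos -25.70°, sin -25.70°) = (44.38, -54.62). MC ⟂ CD; with |CD| = 23.6 on the right of MC, D = C + 23.6·(-0.4337, -0.9011) = (34.15, -75.89). Then |UD| = |D − U| = 83.22.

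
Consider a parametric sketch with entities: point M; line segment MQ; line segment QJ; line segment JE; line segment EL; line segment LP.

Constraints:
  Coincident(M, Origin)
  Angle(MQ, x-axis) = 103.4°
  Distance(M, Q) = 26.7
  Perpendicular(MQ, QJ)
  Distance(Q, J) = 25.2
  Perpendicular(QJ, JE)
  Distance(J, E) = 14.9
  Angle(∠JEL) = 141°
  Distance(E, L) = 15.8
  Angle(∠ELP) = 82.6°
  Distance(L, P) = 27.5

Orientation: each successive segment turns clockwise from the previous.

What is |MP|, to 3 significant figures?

19.8

∠JEL = 141.0° gives EL at -116° from the x-axis; with |EL| = 15.8, L = (15.0, 3.07). ∠ELP = 82.6° gives LP at 147° from the x-axis; with |LP| = 27.5, P = (-8.11, 18.0). Then |MP| = |P − M| = 19.8.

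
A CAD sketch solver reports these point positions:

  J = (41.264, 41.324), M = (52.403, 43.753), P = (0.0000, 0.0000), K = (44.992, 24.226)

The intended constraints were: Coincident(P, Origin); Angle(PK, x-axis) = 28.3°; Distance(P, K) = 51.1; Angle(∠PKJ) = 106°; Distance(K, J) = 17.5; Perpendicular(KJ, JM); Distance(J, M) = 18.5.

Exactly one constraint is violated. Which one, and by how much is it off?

Distance(J, M) = 18.5 — off by 7.10.

P = (0.00, 0.00) ✓; PK at 28.30° ✓; |PK| = 51.10 ✓; ∠PKJ = 106.0° ✓; |KJ| = 17.50 ✓; ∠(KJ, JM) = 90.00° ✓; |JM| = 11.40 ✗.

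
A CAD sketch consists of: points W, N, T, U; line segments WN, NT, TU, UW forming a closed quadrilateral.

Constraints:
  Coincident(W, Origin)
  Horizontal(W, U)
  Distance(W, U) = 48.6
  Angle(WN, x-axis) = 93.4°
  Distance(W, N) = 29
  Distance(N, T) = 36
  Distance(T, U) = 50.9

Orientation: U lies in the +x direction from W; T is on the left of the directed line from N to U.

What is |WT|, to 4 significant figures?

55.52

Checks: |NT| = 36.00 ✓; |TU| = 50.90 ✓.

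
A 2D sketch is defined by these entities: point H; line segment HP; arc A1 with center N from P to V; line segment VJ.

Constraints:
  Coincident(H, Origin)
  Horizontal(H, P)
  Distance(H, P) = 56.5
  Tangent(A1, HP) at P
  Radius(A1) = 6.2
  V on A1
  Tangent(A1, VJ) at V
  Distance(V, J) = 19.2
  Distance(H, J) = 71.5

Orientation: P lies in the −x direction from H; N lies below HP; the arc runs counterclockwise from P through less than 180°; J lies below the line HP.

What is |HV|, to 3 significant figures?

62.6

Checks: |NV| = 6.200 ✓; ∠(NV, VJ) = 90.00° ✓; |VJ| = 19.20 ✓; |HJ| = 71.50 ✓.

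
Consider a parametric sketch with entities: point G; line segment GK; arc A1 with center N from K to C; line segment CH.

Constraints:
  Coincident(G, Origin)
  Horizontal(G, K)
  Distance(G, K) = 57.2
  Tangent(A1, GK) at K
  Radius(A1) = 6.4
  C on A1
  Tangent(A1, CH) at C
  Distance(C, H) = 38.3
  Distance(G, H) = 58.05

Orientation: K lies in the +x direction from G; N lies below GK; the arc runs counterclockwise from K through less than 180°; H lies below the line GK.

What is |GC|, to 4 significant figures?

51.25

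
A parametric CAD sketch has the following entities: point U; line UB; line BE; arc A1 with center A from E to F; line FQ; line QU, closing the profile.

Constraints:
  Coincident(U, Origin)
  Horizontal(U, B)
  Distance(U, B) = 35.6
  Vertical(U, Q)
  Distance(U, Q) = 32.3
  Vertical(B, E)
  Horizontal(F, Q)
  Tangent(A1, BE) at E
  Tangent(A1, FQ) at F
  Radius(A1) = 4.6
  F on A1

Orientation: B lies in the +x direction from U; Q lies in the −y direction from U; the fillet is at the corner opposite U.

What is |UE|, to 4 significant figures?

45.11

U is at the origin; UB is horizontal with |UB| = 35.6 and B on the +x side, so B = (35.60, 0.000). UQ is vertical with |UQ| = 32.3 and Q on the −y side, so Q = (0.000, -32.30). The virtual corner opposite U is at (35.60, -32.30). A1 meets BE tangentially, so AE is at right angles to BE and A1 meets FQ tangentially, so AF is at right angles to FQ, with radius 4.6, so the center A sits 4.6 in from both sides at A = (31.00, -27.70). That places the tangent points at E = (35.60, -27.70) on BE and F = (31.00, -32.30) on FQ. Then |UE| = |E − U| = 45.11.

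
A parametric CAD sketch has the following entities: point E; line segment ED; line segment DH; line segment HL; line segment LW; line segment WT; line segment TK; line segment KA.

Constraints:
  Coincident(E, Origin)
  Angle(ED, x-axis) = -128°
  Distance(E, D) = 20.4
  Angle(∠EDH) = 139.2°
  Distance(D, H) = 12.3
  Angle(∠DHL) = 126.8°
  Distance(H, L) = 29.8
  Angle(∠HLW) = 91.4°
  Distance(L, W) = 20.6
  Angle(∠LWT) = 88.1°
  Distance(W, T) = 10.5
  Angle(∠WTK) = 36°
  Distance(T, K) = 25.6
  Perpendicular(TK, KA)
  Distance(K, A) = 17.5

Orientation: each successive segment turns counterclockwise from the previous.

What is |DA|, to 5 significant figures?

59.034

∠WTK = 36.0° gives TK at -69.500° from the x-axis; with |TK| = 25.6, K = (24.889, -46.417). The perpendicularity gives KA at right angles to TK, so KA runs at 20.500°; with |KA| = 17.5, A = (41.281, -40.288). Then |DA| = |A − D| = 59.034.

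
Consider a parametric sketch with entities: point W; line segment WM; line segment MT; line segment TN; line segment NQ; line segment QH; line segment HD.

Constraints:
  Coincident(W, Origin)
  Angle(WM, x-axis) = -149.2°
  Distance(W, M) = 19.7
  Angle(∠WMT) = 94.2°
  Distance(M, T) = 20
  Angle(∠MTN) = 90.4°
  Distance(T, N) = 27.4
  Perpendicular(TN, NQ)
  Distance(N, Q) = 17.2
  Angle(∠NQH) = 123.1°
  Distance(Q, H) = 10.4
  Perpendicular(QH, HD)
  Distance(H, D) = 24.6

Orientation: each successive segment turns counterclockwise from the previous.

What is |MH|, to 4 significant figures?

19.05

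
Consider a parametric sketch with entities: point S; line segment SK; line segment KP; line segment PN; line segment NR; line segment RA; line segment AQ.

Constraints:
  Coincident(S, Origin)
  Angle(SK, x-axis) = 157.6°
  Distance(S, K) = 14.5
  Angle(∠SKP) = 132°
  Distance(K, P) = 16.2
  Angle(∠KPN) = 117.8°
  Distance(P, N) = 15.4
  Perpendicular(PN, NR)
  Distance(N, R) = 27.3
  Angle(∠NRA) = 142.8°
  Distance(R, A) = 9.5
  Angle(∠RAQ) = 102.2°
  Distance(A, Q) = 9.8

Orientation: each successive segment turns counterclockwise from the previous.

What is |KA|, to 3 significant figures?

26.8

S is at the origin; SK runs at 157.6° with length 14.5, so K = (-13.4, 5.53). ∠SKP = 132.0° gives KP at -154° from the x-axis; with |KP| = 16.2, P = (-28.0, -1.47). ∠KPN = 117.8° gives PN at -92.2° from the x-axis; with |PN| = 15.4, N = (-28.6, -16.9). PN is perpendicular to NR, so NR runs at -2.20°; with |NR| = 27.3, R = (-1.33, -17.9). ∠NRA = 142.8° gives RA at 35.0° from the x-axis; with |RA| = 9.5, A = (6.46, -12.5). Then |KA| = |A − K| = 26.8.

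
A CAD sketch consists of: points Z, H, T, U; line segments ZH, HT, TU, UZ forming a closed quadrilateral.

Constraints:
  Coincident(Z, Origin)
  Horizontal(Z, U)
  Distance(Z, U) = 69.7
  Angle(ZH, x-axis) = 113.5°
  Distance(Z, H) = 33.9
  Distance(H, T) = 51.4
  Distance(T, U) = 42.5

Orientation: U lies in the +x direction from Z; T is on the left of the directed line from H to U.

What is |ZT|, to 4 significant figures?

47.08

Checks: |HT| = 51.40 ✓; |TU| = 42.50 ✓.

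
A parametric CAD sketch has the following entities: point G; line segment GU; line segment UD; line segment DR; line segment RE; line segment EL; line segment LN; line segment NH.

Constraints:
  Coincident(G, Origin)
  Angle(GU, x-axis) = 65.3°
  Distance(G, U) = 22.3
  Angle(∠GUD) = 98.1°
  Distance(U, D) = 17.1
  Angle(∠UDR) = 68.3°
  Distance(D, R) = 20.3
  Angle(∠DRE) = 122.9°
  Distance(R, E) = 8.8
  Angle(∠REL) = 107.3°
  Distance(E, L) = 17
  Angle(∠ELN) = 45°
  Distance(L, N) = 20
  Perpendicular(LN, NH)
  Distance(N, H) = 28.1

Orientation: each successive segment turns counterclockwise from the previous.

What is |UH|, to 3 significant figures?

38.5

G is at the origin; GU runs at 65.3° with length 22.3, so U = (9.32, 20.3). ∠GUD = 98.1° gives UD at 147° from the x-axis; with |UD| = 17.1, D = (-5.06, 29.5). ∠UDR = 68.3° gives DR at -101° from the x-axis; with |DR| = 20.3, R = (-8.96, 9.60). ∠DRE = 122.9° gives RE at -44.0° from the x-axis; with |RE| = 8.8, E = (-2.63, 3.49). ∠REL = 107.3° gives EL at 28.7° from the x-axis; with |EL| = 17.0, L = (12.3, 11.7). ∠ELN = 45.0° gives LN at 164° from the x-axis; with |LN| = 20.0, N = (-6.92, 17.3). LN ⟂ NH, so NH runs at -106°; with |NH| = 28.1, H = (-14.8, -9.70). Then |UH| = |H − U| = 38.5.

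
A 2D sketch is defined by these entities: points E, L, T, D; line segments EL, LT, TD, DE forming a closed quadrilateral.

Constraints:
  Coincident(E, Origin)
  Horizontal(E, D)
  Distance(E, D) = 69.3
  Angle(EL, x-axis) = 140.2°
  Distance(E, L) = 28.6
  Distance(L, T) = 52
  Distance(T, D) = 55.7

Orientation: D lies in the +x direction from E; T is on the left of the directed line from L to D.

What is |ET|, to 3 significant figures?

45.0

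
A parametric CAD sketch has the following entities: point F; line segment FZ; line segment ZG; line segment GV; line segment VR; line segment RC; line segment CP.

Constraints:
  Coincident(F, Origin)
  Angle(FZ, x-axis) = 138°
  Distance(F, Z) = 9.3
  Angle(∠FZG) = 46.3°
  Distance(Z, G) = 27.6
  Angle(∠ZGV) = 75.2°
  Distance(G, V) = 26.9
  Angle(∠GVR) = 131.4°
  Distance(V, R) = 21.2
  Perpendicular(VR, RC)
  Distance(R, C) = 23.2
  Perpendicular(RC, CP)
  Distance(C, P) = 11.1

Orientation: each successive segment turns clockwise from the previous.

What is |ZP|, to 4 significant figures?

9.873

F is at the origin; FZ runs at 138.0° with length 9.3, so Z = (-6.911, 6.223). ∠FZG = 46.3° gives ZG at 4.300° from the x-axis; with |ZG| = 27.6, G = (20.61, 8.292). ∠ZGV = 75.2° gives GV at -100.5° from the x-axis; with |GV| = 26.9, V = (15.71, -18.16). ∠GVR = 131.4° gives VR at -149.1° from the x-axis; with |VR| = 21.2, R = (-2.482, -29.04). The perpendicularity gives RC at right angles to VR, so RC runs at 120.9°; with |RC| = 23.2, C = (-14.40, -9.137). RC is perpendicular to CP, so CP runs at 30.90°; with |CP| = 11.1, P = (-4.872, -3.437). Then |ZP| = |P − Z| = 9.873.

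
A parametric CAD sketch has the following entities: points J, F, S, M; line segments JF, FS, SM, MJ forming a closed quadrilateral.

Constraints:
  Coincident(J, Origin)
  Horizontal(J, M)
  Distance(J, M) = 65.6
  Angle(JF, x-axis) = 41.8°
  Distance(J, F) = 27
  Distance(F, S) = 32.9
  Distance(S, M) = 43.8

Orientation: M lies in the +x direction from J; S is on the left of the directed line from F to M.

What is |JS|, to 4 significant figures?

59.89

J is at the origin; JM is horizontal with |JM| = 65.6 and M in +x, so M = (65.6, 0). JF runs at 41.8° with |JF| = 27.0, so F = (20.13, 18.00). S is determined by |FS| = 32.9 and |SM| = 43.8 together: it lies at the intersection of circle(F, 32.9) and circle(M, 43.8). With |FM| = 48.90, the foot of the radical line on FM is 15.90 from F and the perpendicular offset is √(32.9² − 15.90²) = 28.80. Taking the left-of-FM solution: S = (45.51, 38.92).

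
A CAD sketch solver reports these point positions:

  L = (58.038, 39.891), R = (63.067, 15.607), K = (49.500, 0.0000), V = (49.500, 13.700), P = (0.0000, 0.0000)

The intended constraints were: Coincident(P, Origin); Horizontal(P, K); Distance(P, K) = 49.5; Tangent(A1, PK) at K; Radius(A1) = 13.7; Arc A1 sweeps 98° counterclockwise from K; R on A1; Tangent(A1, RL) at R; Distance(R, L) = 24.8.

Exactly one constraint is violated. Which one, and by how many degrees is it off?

Tangent(A1, RL) at R — off by 3.70°.

P = (0.00, 0.00) ✓; P.y = 0.00, K.y = 0.00 ✓; |PK| = 49.50 ✓; ∠(VK, KP) = 90.00° ✓; |VK| = 13.70 ✓; bearing(V→R) − bearing(V→K) = 98.00° ✓; |VR| = 13.70 ✓; ∠(VR, RL) = 86.30° ✗; |RL| = 24.80 ✓.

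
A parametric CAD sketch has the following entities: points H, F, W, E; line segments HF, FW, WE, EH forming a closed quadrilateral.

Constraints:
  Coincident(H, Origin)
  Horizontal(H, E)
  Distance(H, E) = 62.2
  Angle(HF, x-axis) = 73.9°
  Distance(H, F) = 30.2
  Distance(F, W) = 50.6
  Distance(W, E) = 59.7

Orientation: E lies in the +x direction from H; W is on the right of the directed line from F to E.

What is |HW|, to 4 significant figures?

22.52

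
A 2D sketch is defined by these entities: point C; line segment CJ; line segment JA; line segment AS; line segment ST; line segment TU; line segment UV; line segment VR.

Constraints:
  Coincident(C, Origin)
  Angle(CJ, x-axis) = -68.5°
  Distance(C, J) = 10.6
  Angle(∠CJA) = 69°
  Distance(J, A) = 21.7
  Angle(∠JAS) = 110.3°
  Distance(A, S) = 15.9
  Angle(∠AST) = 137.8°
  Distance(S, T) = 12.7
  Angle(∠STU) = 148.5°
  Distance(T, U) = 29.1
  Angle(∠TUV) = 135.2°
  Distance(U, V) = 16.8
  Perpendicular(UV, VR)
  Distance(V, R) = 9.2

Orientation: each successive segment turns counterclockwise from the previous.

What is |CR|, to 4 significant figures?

30.21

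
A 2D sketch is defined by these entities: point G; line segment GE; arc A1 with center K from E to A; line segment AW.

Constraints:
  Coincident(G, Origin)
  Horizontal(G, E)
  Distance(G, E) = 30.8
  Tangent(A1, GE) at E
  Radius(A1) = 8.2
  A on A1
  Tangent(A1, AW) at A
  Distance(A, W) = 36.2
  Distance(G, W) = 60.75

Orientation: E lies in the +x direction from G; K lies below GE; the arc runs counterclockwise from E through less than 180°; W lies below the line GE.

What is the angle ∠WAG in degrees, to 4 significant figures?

148.7°

Checks: ∠(KE, EG) = 90.00° ✓; |KE| = 8.200 ✓; |KA| = 8.200 ✓; ∠(KA, AW) = 90.00° ✓; |AW| = 36.20 ✓; |GW| = 60.75 ✓.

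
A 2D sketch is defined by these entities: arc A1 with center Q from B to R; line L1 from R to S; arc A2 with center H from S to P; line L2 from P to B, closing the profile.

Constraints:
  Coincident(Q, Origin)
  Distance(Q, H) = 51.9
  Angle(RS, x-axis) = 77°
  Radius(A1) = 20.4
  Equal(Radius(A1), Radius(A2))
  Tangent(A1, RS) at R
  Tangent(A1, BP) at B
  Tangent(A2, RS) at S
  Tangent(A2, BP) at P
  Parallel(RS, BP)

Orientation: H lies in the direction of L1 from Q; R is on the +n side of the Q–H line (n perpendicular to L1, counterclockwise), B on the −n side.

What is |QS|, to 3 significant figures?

55.8

The slot axis is L1's direction at 77.0°, so u = (cos 77.0°, sin 77.0°) = (0.225, 0.974) and n = (−sin 77.0°, cos 77.0°) = (-0.974, 0.225). Q is at the origin and H lies 51.9 along u from Q, so H = 51.9·u = (11.7, 50.6). Tangency of A1 to both parallel lines with radius 20.4 puts R and B at Q ± 20.4·n: R = (-19.9, 4.59), B = (19.9, -4.59). Equal radii place S and P the same way about H: S = H + 20.4·n = (-8.20, 55.2), P = H − 20.4·n = (31.6, 46.0). Then |QS| = |S − Q| = 55.8.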